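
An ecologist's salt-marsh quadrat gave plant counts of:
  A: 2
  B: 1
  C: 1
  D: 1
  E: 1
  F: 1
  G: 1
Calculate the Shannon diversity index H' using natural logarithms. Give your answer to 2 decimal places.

Total N = 2+1+1+1+1+1+1 = 8, so the proportions are 0.25, 0.125, 0.125, 0.125, 0.125, 0.125, 0.125 (working shown to 4 dp, full precision carried).
Each pᵢ ln pᵢ term: 0.25×(-1.3863)=-0.3466, 0.125×(-2.0794)=-0.2599, 0.125×(-2.0794)=-0.2599, 0.125×(-2.0794)=-0.2599, 0.125×(-2.0794)=-0.2599, 0.125×(-2.0794)=-0.2599, 0.125×(-2.0794)=-0.2599.
Sum = -1.9062, so H' = 1.91.

1.91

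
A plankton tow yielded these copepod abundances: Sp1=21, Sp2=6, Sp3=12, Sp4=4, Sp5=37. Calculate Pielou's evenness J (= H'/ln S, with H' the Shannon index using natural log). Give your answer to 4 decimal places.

0.8303

Total N = 21+6+12+4+37 = 80, so the proportions are 0.2625, 0.075, 0.15, 0.05, 0.4625 (working shown to 6 dp, full precision carried).
H' = −Σ pᵢ ln pᵢ = −((-0.351095) + (-0.194270) + (-0.284568) + (-0.149787) + (-0.356638)) = 1.336357.
With S = 5 species, ln S = 1.609438, so J = 1.336357/1.609438 = 0.830325, i.e. 0.8303 to 4 decimal places.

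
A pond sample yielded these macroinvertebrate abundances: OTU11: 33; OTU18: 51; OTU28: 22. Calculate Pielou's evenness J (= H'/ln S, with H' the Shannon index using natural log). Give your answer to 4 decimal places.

0.9481

Total N = 33+51+22 = 106, so the proportions are 0.311321, 0.481132, 0.207547 (working shown to 6 dp, full precision carried).
H' = −Σ pᵢ ln pᵢ = −((-0.363290) + (-0.352003) + (-0.326346)) = 1.041639.
With S = 3 species, ln S = 1.098612, so J = 1.041639/1.098612 = 0.948141, i.e. 0.9481 to 4 decimal places.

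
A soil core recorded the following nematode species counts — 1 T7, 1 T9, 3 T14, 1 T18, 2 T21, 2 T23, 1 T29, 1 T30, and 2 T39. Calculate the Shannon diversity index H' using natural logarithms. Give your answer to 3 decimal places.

Total N = 1+1+3+1+2+2+1+1+2 = 14, so the proportions are 0.07143, 0.07143, 0.21429, 0.07143, 0.14286, 0.14286, 0.07143, 0.07143, 0.14286 (working shown to 5 dp, full precision carried).
Each pᵢ ln pᵢ term: 0.07143×(-2.63906)=-0.18850, 0.07143×(-2.63906)=-0.18850, 0.21429×(-1.54045)=-0.33010, 0.07143×(-2.63906)=-0.18850, 0.14286×(-1.94591)=-0.27799, 0.14286×(-1.94591)=-0.27799, 0.07143×(-2.63906)=-0.18850, 0.07143×(-2.63906)=-0.18850, 0.14286×(-1.94591)=-0.27799.
Sum = -2.10658, so H' = 2.107.

2.107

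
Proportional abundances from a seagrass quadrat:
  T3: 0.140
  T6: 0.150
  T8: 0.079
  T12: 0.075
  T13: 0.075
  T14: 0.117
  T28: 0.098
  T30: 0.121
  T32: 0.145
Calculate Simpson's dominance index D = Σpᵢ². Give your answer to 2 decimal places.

D = 0.14² + 0.15² + 0.079² + 0.075² + 0.075² + 0.117² + 0.098² + 0.121² + 0.145² = 0.0196 + 0.0225 + 0.0062 + 0.0056 + 0.0056 + 0.0137 + 0.0096 + 0.0146 + 0.0210 = 0.1186 (working shown to 4 dp, full precision carried).
To 2 decimal places, D = 0.12.

0.12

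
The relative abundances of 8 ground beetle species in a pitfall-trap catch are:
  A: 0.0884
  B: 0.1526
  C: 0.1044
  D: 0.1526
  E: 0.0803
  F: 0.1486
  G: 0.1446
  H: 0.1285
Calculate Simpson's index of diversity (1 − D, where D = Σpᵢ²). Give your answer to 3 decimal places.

0.869

D = 0.0884² + 0.1526² + 0.1044² + 0.1526² + 0.0803² + 0.1486² + 0.1446² + 0.1285² = 0.00781 + 0.02329 + 0.01090 + 0.02329 + 0.00645 + 0.02208 + 0.02091 + 0.01651 = 0.13124 (working shown to 5 dp, full precision carried).
So 1 − D = 0.86876, i.e. 0.869 to 3 decimal places.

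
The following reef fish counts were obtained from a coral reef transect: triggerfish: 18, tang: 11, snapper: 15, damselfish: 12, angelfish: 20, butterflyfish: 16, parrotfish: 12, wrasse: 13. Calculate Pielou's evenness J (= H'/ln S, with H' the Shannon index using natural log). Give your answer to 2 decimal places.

0.99

Total N = 18+11+15+12+20+16+12+13 = 117, so the proportions are 0.1538, 0.094, 0.1282, 0.1026, 0.1709, 0.1368, 0.1026, 0.1111 (working shown to 4 dp, full precision carried).
H' = −Σ pᵢ ln pᵢ = −((-0.2880) + (-0.2223) + (-0.2633) + (-0.2336) + (-0.3020) + (-0.2721) + (-0.2336) + (-0.2441)) = 2.0589.
With S = 8 species, ln S = 2.0794, so J = 2.0589/2.0794 = 0.9901, i.e. 0.99 to 2 decimal places.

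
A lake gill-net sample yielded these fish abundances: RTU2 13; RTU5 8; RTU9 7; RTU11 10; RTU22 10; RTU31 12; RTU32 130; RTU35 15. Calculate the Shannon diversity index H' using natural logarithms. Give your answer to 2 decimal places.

1.36

Total N = 13+8+7+10+10+12+130+15 = 205, so the proportions are 0.0634, 0.039, 0.0341, 0.0488, 0.0488, 0.0585, 0.6341, 0.0732 (working shown to 4 dp, full precision carried).
Each pᵢ ln pᵢ term: 0.0634×(-2.7581)=-0.1749, 0.039×(-3.2436)=-0.1266, 0.0341×(-3.3771)=-0.1153, 0.0488×(-3.0204)=-0.1473, 0.0488×(-3.0204)=-0.1473, 0.0585×(-2.8381)=-0.1661, 0.6341×(-0.4555)=-0.2888, 0.0732×(-2.6150)=-0.1913.
Sum = -1.3578, so H' = 1.36.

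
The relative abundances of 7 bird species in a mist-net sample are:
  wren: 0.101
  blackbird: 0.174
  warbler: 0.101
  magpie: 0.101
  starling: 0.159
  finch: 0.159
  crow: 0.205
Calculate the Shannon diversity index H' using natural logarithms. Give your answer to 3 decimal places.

Each pᵢ ln pᵢ term (working shown to 5 dp, full precision carried): 0.101×(-2.29263)=-0.23156, 0.174×(-1.74870)=-0.30427, 0.101×(-2.29263)=-0.23156, 0.101×(-2.29263)=-0.23156, 0.159×(-1.83885)=-0.29238, 0.159×(-1.83885)=-0.29238, 0.205×(-1.58475)=-0.32487.
Sum = -1.90857, so H' = 1.909.

1.909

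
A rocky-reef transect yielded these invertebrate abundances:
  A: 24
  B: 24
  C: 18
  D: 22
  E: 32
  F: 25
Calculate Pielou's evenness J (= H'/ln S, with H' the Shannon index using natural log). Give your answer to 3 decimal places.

0.992

Total N = 24+24+18+22+32+25 = 145, so the proportions are 0.16552, 0.16552, 0.12414, 0.15172, 0.22069, 0.17241 (working shown to 5 dp, full precision carried).
H' = −Σ pᵢ ln pᵢ = −((-0.29771) + (-0.29771) + (-0.25900) + (-0.28610) + (-0.33346) + (-0.30308)) = 1.77707.
With S = 6 species, ln S = 1.79176, so J = 1.77707/1.79176 = 0.99180, i.e. 0.992 to 3 decimal places.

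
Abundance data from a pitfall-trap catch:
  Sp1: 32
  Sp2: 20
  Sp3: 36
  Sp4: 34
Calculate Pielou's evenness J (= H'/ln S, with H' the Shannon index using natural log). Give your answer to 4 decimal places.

0.9837

Total N = 32+20+36+34 = 122, so the proportions are 0.262295, 0.163934, 0.295082, 0.278689 (working shown to 6 dp, full precision carried).
H' = −Σ pᵢ ln pᵢ = −((-0.351026) + (-0.296441) + (-0.360148) + (-0.356069)) = 1.363684.
With S = 4 species, ln S = 1.386294, so J = 1.363684/1.386294 = 0.983690, i.e. 0.9837 to 4 decimal places.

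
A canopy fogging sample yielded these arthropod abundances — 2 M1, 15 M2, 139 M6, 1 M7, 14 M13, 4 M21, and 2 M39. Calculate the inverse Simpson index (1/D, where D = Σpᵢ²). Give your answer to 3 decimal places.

Total N = 2+15+139+1+14+4+2 = 177, so the proportions are 0.011299, 0.084746, 0.785311, 0.00565, 0.079096, 0.022599, 0.011299 (working shown to 6 dp, full precision carried).
D = 0.011299² + 0.084746² + 0.785311² + 0.00565² + 0.079096² + 0.022599² + 0.011299² = 0.000128 + 0.007182 + 0.616713 + 0.000032 + 0.006256 + 0.000511 + 0.000128 = 0.630949.
So 1/D = 1.58491, i.e. 1.585 to 3 decimal places.

1.585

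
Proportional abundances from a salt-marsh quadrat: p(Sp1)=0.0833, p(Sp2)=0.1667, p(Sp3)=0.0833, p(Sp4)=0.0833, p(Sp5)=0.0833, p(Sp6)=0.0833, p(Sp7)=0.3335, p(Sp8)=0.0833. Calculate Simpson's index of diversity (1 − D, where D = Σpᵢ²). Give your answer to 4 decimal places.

D = 0.0833² + 0.1667² + 0.0833² + 0.0833² + 0.0833² + 0.0833² + 0.3335² + 0.0833² = 0.006939 + 0.027789 + 0.006939 + 0.006939 + 0.006939 + 0.006939 + 0.111222 + 0.006939 = 0.180644 (working shown to 6 dp, full precision carried).
So 1 − D = 0.819356, i.e. 0.8194 to 4 decimal places.

0.8194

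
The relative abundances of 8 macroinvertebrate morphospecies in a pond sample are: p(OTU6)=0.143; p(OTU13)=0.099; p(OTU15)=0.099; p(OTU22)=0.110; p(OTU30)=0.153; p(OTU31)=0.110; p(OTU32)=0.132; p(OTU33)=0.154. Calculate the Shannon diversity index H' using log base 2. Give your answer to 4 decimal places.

2.9781

Each pᵢ log₂ pᵢ term (working shown to 6 dp, full precision carried): 0.143×(-2.805913)=-0.401246, 0.099×(-3.336428)=-0.330306, 0.099×(-3.336428)=-0.330306, 0.11×(-3.184425)=-0.350287, 0.153×(-2.708396)=-0.414385, 0.11×(-3.184425)=-0.350287, 0.132×(-2.921390)=-0.385624, 0.154×(-2.698998)=-0.415646.
Sum = -2.978085, so H' = 2.9781.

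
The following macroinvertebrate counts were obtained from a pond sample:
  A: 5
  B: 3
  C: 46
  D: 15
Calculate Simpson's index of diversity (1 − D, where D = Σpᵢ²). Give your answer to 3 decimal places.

0.501

Total N = 5+3+46+15 = 69, so the proportions are 0.07246, 0.04348, 0.66667, 0.21739 (working shown to 5 dp, full precision carried).
D = 0.07246² + 0.04348² + 0.66667² + 0.21739² = 0.00525 + 0.00189 + 0.44444 + 0.04726 = 0.49884.
So 1 − D = 0.50116, i.e. 0.501 to 3 decimal places.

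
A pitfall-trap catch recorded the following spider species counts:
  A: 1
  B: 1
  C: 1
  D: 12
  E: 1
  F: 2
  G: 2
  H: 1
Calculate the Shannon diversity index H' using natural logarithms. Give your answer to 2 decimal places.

Total N = 1+1+1+12+1+2+2+1 = 21, so the proportions are 0.0476, 0.0476, 0.0476, 0.5714, 0.0476, 0.0952, 0.0952, 0.0476 (working shown to 4 dp, full precision carried).
Each pᵢ ln pᵢ term: 0.0476×(-3.0445)=-0.1450, 0.0476×(-3.0445)=-0.1450, 0.0476×(-3.0445)=-0.1450, 0.5714×(-0.5596)=-0.3198, 0.0476×(-3.0445)=-0.1450, 0.0952×(-2.3514)=-0.2239, 0.0952×(-2.3514)=-0.2239, 0.0476×(-3.0445)=-0.1450.
Sum = -1.4925, so H' = 1.49.

1.49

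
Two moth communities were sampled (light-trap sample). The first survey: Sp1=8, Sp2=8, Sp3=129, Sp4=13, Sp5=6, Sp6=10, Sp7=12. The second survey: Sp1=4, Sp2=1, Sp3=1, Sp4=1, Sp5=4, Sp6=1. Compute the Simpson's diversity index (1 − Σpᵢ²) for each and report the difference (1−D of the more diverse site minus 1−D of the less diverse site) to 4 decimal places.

The first survey: N=186, proportions 0.043011, 0.043011, 0.693548, 0.069892, 0.032258, 0.053763, 0.064516, giving 1−D = 0.502312 (working shown to 6 dp, full precision carried).
The second survey: N=12, proportions 0.333333, 0.083333, 0.083333, 0.083333, 0.333333, 0.083333, giving 1−D = 0.750000.
Difference = |0.502312 − 0.750000| = 0.247688, i.e. 0.2477 to 4 decimal places.

0.2477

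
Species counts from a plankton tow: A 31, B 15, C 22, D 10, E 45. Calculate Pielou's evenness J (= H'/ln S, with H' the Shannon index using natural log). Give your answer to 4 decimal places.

Total N = 31+15+22+10+45 = 123, so the proportions are 0.252033, 0.121951, 0.178862, 0.081301, 0.365854 (working shown to 6 dp, full precision carried).
H' = −Σ pᵢ ln pᵢ = −((-0.347351) + (-0.256602) + (-0.307847) + (-0.204032) + (-0.367874)) = 1.483705.
With S = 5 species, ln S = 1.609438, so J = 1.483705/1.609438 = 0.921878, i.e. 0.9219 to 4 decimal places.

0.9219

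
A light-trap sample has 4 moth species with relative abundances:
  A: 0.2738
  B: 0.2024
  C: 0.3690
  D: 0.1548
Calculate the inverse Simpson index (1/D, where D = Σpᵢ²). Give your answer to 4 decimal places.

3.6225

D = 0.2738² + 0.2024² + 0.369² + 0.1548² = 0.07496644 + 0.04096576 + 0.13616100 + 0.02396304 = 0.27605624 (working shown to 8 dp, full precision carried).
So 1/D = 3.622450, i.e. 3.6225 to 4 decimal places.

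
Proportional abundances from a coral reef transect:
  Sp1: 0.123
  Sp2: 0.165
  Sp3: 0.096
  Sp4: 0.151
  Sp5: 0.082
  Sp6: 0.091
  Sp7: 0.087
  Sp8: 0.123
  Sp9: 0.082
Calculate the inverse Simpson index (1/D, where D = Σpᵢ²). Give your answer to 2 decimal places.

8.42

D = 0.123² + 0.165² + 0.096² + 0.151² + 0.082² + 0.091² + 0.087² + 0.123² + 0.082² = 0.015129 + 0.027225 + 0.009216 + 0.022801 + 0.006724 + 0.008281 + 0.007569 + 0.015129 + 0.006724 = 0.118798 (working shown to 6 dp, full precision carried).
So 1/D = 8.4177, i.e. 8.42 to 2 decimal places.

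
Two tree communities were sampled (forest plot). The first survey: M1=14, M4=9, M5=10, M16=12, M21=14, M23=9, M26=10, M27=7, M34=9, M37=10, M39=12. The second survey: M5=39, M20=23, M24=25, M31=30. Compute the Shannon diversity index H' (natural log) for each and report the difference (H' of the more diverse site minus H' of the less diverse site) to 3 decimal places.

The first survey: N=116, proportions 0.12069, 0.07759, 0.08621, 0.10345, 0.12069, 0.07759, 0.08621, 0.06034, 0.07759, 0.08621, 0.10345, giving H' = 2.37811 (working shown to 5 dp, full precision carried).
The second survey: N=117, proportions 0.33333, 0.19658, 0.21368, 0.25641, giving H' = 1.36471.
Difference = |2.37811 − 1.36471| = 1.01340, i.e. 1.013 to 3 decimal places.

1.013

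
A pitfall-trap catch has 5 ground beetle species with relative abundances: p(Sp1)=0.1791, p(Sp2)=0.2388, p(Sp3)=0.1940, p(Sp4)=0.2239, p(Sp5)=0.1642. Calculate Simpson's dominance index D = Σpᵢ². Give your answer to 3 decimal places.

D = 0.1791² + 0.2388² + 0.194² + 0.2239² + 0.1642² = 0.03208 + 0.05703 + 0.03764 + 0.05013 + 0.02696 = 0.20383 (working shown to 5 dp, full precision carried).
To 3 decimal places, D = 0.204.

0.204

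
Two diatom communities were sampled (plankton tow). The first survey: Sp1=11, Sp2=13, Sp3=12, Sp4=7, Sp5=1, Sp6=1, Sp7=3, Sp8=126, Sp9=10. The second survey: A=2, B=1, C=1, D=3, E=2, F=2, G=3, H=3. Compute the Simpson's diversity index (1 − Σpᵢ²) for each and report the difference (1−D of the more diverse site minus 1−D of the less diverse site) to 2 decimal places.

The first survey: N=184, proportions 0.0598, 0.0707, 0.0652, 0.038, 0.0054, 0.0054, 0.0163, 0.6848, 0.0543, giving 1−D = 0.5135 (working shown to 4 dp, full precision carried).
The second survey: N=17, proportions 0.1176, 0.0588, 0.0588, 0.1765, 0.1176, 0.1176, 0.1765, 0.1765, giving 1−D = 0.8581.
Difference = |0.5135 − 0.8581| = 0.3446, i.e. 0.34 to 2 decimal places.

0.34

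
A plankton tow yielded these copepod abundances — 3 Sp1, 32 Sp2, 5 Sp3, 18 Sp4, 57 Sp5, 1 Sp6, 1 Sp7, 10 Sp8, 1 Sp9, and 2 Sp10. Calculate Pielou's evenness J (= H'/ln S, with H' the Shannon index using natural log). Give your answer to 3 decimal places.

Total N = 3+32+5+18+57+1+1+10+1+2 = 130, so the proportions are 0.02308, 0.24615, 0.03846, 0.13846, 0.43846, 0.00769, 0.00769, 0.07692, 0.00769, 0.01538 (working shown to 5 dp, full precision carried).
H' = −Σ pᵢ ln pᵢ = −((-0.08698) + (-0.34506) + (-0.12531) + (-0.27376) + (-0.36150) + (-0.03744) + (-0.03744) + (-0.19730) + (-0.03744) + (-0.06422)) = 1.56646.
With S = 10 species, ln S = 2.30259, so J = 1.56646/2.30259 = 0.68031, i.e. 0.680 to 3 decimal places.

0.680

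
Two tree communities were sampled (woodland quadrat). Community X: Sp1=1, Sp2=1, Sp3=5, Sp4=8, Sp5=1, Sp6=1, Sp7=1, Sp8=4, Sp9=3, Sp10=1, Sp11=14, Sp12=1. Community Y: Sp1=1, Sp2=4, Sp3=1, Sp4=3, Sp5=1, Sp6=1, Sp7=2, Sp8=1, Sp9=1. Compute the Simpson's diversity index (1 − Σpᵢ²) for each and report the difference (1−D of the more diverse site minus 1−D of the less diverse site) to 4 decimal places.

0.0330

Community X: N=41, proportions 0.02439024, 0.02439024, 0.12195122, 0.19512195, 0.02439024, 0.02439024, 0.02439024, 0.09756098, 0.07317073, 0.02439024, 0.34146341, 0.02439024, giving 1−D = 0.81142177 (working shown to 8 dp, full precision carried).
Community Y: N=15, proportions 0.06666667, 0.26666667, 0.06666667, 0.2, 0.06666667, 0.06666667, 0.13333333, 0.06666667, 0.06666667, giving 1−D = 0.84444444.
Difference = |0.81142177 − 0.84444444| = 0.03302267, i.e. 0.0330 to 4 decimal places.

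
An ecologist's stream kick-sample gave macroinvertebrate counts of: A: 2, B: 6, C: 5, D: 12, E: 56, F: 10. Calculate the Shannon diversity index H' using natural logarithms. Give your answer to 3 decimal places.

1.231

Total N = 2+6+5+12+56+10 = 91, so the proportions are 0.02198, 0.06593, 0.05495, 0.13187, 0.61538, 0.10989 (working shown to 5 dp, full precision carried).
Each pᵢ ln pᵢ term: 0.02198×(-3.81771)=-0.08391, 0.06593×(-2.71910)=-0.17928, 0.05495×(-2.90142)=-0.15942, 0.13187×(-2.02595)=-0.26716, 0.61538×(-0.48551)=-0.29877, 0.10989×(-2.20827)=-0.24267.
Sum = -1.23121, so H' = 1.231.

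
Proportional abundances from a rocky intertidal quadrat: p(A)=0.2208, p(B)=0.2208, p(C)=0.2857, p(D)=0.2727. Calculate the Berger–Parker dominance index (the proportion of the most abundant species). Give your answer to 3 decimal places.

0.286

The largest proportion is 0.2857, i.e. d = 0.286 to 3 decimal places.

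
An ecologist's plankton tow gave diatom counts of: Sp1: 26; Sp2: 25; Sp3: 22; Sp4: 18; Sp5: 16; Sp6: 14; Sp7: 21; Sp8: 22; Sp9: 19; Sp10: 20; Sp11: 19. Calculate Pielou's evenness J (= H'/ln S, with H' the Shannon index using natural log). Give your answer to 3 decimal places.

0.994

Total N = 26+25+22+18+16+14+21+22+19+20+19 = 222, so the proportions are 0.11712, 0.11261, 0.0991, 0.08108, 0.07207, 0.06306, 0.09459, 0.0991, 0.08559, 0.09009, 0.08559 (working shown to 5 dp, full precision carried).
H' = −Σ pᵢ ln pᵢ = −((-0.25117) + (-0.24592) + (-0.22908) + (-0.20370) + (-0.18956) + (-0.17428) + (-0.22307) + (-0.22908) + (-0.21039) + (-0.21684) + (-0.21039)) = 2.38348.
With S = 11 species, ln S = 2.39790, so J = 2.38348/2.39790 = 0.99399, i.e. 0.994 to 3 decimal places.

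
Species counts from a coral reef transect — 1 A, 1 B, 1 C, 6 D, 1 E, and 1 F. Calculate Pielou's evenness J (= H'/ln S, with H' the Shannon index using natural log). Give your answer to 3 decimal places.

Total N = 1+1+1+6+1+1 = 11, so the proportions are 0.09091, 0.09091, 0.09091, 0.54545, 0.09091, 0.09091 (working shown to 5 dp, full precision carried).
H' = −Σ pᵢ ln pᵢ = −((-0.21799) + (-0.21799) + (-0.21799) + (-0.33062) + (-0.21799) + (-0.21799)) = 1.42057.
With S = 6 species, ln S = 1.79176, so J = 1.42057/1.79176 = 0.79284, i.e. 0.793 to 3 decimal places.

0.793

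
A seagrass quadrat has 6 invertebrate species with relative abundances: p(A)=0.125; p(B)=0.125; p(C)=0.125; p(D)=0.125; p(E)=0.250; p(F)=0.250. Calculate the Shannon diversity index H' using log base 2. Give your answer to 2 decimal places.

Each pᵢ log₂ pᵢ term (working shown to 4 dp, full precision carried): 0.125×(-3.0000)=-0.3750, 0.125×(-3.0000)=-0.3750, 0.125×(-3.0000)=-0.3750, 0.125×(-3.0000)=-0.3750, 0.25×(-2.0000)=-0.5000, 0.25×(-2.0000)=-0.5000.
Sum = -2.5000, so H' = 2.50.

2.50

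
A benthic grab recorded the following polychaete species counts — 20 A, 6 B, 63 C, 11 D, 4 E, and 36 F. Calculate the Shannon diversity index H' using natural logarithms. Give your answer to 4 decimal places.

Total N = 20+6+63+11+4+36 = 140, so the proportions are 0.142857, 0.042857, 0.45, 0.078571, 0.028571, 0.257143 (working shown to 6 dp, full precision carried).
Each pᵢ ln pᵢ term: 0.142857×(-1.945910)=-0.277987, 0.042857×(-3.149883)=-0.134995, 0.45×(-0.798508)=-0.359328, 0.078571×(-2.543747)=-0.199866, 0.028571×(-3.555348)=-0.101581, 0.257143×(-1.358123)=-0.349232.
Sum = -1.422990, so H' = 1.4230.

1.4230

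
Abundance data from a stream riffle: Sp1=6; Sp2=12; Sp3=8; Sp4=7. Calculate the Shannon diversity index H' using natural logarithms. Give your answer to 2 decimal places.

Total N = 6+12+8+7 = 33, so the proportions are 0.1818, 0.3636, 0.2424, 0.2121 (working shown to 4 dp, full precision carried).
Each pᵢ ln pᵢ term: 0.1818×(-1.7047)=-0.3100, 0.3636×(-1.0116)=-0.3679, 0.2424×(-1.4171)=-0.3435, 0.2121×(-1.5506)=-0.3289.
Sum = -1.3503, so H' = 1.35.

1.35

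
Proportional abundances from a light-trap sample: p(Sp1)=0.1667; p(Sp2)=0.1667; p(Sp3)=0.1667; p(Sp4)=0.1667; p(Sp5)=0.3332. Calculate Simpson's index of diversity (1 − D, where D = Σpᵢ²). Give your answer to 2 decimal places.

0.78

D = 0.1667² + 0.1667² + 0.1667² + 0.1667² + 0.3332² = 0.0278 + 0.0278 + 0.0278 + 0.0278 + 0.1110 = 0.2222 (working shown to 4 dp, full precision carried).
So 1 − D = 0.7778, i.e. 0.78 to 2 decimal places.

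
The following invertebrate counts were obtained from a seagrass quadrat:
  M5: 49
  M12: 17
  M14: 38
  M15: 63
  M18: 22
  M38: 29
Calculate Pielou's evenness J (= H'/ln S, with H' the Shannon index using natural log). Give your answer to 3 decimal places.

0.947

Total N = 49+17+38+63+22+29 = 218, so the proportions are 0.22477, 0.07798, 0.17431, 0.28899, 0.10092, 0.13303 (working shown to 5 dp, full precision carried).
H' = −Σ pᵢ ln pᵢ = −((-0.33551) + (-0.19895) + (-0.30451) + (-0.35874) + (-0.23145) + (-0.26834)) = 1.69750.
With S = 6 species, ln S = 1.79176, so J = 1.69750/1.79176 = 0.94739, i.e. 0.947 to 3 decimal places.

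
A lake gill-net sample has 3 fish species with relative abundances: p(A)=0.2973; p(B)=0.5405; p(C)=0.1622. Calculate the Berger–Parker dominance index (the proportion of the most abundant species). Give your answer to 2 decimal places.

0.54

The largest proportion is 0.5405, i.e. d = 0.54 to 2 decimal places.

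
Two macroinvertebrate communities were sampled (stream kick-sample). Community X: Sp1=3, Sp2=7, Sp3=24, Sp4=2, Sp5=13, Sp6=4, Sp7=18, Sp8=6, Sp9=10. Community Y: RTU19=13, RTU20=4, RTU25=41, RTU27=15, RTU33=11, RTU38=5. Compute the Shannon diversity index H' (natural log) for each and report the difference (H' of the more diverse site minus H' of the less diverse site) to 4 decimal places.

Community X: N=87, proportions 0.034483, 0.08046, 0.275862, 0.022989, 0.149425, 0.045977, 0.206897, 0.068966, 0.114943, giving H' = 1.945570 (working shown to 6 dp, full precision carried).
Community Y: N=89, proportions 0.146067, 0.044944, 0.460674, 0.168539, 0.123596, 0.05618, giving H' = 1.497729.
Difference = |1.945570 − 1.497729| = 0.447841, i.e. 0.4478 to 4 decimal places.

0.4478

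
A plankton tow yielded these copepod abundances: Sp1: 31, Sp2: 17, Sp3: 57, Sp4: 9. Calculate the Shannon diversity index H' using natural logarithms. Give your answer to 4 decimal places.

Total N = 31+17+57+9 = 114, so the proportions are 0.27193, 0.149123, 0.5, 0.078947 (working shown to 6 dp, full precision carried).
Each pᵢ ln pᵢ term: 0.27193×(-1.302211)=-0.354110, 0.149123×(-1.902985)=-0.283778, 0.5×(-0.693147)=-0.346574, 0.078947×(-2.538974)=-0.200445.
Sum = -1.184907, so H' = 1.1849.

1.1849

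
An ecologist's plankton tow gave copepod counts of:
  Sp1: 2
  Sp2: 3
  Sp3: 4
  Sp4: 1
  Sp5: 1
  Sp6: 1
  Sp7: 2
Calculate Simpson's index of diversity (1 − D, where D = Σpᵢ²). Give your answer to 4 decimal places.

0.8163

Total N = 2+3+4+1+1+1+2 = 14, so the proportions are 0.142857, 0.214286, 0.285714, 0.071429, 0.071429, 0.071429, 0.142857 (working shown to 6 dp, full precision carried).
D = 0.142857² + 0.214286² + 0.285714² + 0.071429² + 0.071429² + 0.071429² + 0.142857² = 0.020408 + 0.045918 + 0.081633 + 0.005102 + 0.005102 + 0.005102 + 0.020408 = 0.183673.
So 1 − D = 0.816327, i.e. 0.8163 to 4 decimal places.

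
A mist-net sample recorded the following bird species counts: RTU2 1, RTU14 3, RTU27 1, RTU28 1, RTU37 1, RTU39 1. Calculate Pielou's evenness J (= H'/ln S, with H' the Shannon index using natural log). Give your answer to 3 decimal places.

Total N = 1+3+1+1+1+1 = 8, so the proportions are 0.125, 0.375, 0.125, 0.125, 0.125, 0.125 (working shown to 5 dp, full precision carried).
H' = −Σ pᵢ ln pᵢ = −((-0.25993) + (-0.36781) + (-0.25993) + (-0.25993) + (-0.25993) + (-0.25993)) = 1.66746.
With S = 6 species, ln S = 1.79176, so J = 1.66746/1.79176 = 0.93063, i.e. 0.931 to 3 decimal places.

0.931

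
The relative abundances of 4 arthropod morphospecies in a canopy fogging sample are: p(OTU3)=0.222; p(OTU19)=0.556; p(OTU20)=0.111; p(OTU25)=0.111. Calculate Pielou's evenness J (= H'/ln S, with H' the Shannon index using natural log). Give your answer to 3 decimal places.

H' = −Σ pᵢ ln pᵢ = −((-0.33413) + (-0.32636) + (-0.24400) + (-0.24400)) = 1.14850 (working shown to 5 dp, full precision carried).
With S = 4 species, ln S = 1.38629, so J = 1.14850/1.38629 = 0.82847, i.e. 0.828 to 3 decimal places.

0.828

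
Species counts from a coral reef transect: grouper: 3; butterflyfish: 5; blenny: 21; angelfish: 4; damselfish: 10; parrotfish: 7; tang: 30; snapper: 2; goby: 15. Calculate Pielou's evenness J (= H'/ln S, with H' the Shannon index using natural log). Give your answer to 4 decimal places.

0.8550

Total N = 3+5+21+4+10+7+30+2+15 = 97, so the proportions are 0.030928, 0.051546, 0.216495, 0.041237, 0.103093, 0.072165, 0.309278, 0.020619, 0.154639 (working shown to 6 dp, full precision carried).
H' = −Σ pᵢ ln pᵢ = −((-0.107508) + (-0.152849) + (-0.331278) + (-0.131481) + (-0.234240) + (-0.189707) + (-0.362942) + (-0.080032) + (-0.288659)) = 1.878697.
With S = 9 species, ln S = 2.197225, so J = 1.878697/2.197225 = 0.855032, i.e. 0.8550 to 4 decimal places.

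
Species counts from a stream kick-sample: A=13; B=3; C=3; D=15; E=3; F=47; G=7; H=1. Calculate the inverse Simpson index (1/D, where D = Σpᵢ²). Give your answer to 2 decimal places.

Total N = 13+3+3+15+3+47+7+1 = 92, so the proportions are 0.1413, 0.03261, 0.03261, 0.16304, 0.03261, 0.51087, 0.07609, 0.01087 (working shown to 5 dp, full precision carried).
D = 0.1413² + 0.03261² + 0.03261² + 0.16304² + 0.03261² + 0.51087² + 0.07609² + 0.01087² = 0.01997 + 0.00106 + 0.00106 + 0.02658 + 0.00106 + 0.26099 + 0.00579 + 0.00012 = 0.31664.
So 1/D = 3.1582, i.e. 3.16 to 2 decimal places.

3.16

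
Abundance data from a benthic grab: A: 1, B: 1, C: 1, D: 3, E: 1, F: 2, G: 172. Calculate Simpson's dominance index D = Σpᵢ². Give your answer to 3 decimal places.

0.904

Total N = 1+1+1+3+1+2+172 = 181, so the proportions are 0.00552, 0.00552, 0.00552, 0.01657, 0.00552, 0.01105, 0.95028 (working shown to 5 dp, full precision carried).
D = 0.00552² + 0.00552² + 0.00552² + 0.01657² + 0.00552² + 0.01105² + 0.95028² = 0.00003 + 0.00003 + 0.00003 + 0.00027 + 0.00003 + 0.00012 + 0.90302 = 0.90354.
To 3 decimal places, D = 0.904.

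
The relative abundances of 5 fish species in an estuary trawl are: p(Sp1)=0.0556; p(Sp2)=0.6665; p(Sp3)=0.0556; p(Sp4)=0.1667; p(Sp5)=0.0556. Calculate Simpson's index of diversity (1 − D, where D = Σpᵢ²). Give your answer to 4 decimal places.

D = 0.0556² + 0.6665² + 0.0556² + 0.1667² + 0.0556² = 0.003091 + 0.444222 + 0.003091 + 0.027789 + 0.003091 = 0.481285 (working shown to 6 dp, full precision carried).
So 1 − D = 0.518715, i.e. 0.5187 to 4 decimal places.

0.5187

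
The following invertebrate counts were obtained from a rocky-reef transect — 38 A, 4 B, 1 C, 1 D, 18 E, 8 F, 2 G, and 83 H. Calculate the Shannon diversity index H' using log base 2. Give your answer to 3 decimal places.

Total N = 38+4+1+1+18+8+2+83 = 155, so the proportions are 0.24516, 0.02581, 0.00645, 0.00645, 0.11613, 0.05161, 0.0129, 0.53548 (working shown to 5 dp, full precision carried).
Each pᵢ log₂ pᵢ term: 0.24516×(-2.02820)=-0.49724, 0.02581×(-5.27612)=-0.13616, 0.00645×(-7.27612)=-0.04694, 0.00645×(-7.27612)=-0.04694, 0.11613×(-3.10620)=-0.36072, 0.05161×(-4.27612)=-0.22070, 0.0129×(-6.27612)=-0.08098, 0.53548×(-0.90108)=-0.48252.
Sum = -1.87220, so H' = 1.872.

1.872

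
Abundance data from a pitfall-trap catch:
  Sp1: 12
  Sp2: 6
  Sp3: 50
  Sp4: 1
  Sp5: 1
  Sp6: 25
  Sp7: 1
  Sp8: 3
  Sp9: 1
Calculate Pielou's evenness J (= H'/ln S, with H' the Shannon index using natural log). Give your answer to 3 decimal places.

Total N = 12+6+50+1+1+25+1+3+1 = 100, so the proportions are 0.12, 0.06, 0.5, 0.01, 0.01, 0.25, 0.01, 0.03, 0.01 (working shown to 5 dp, full precision carried).
H' = −Σ pᵢ ln pᵢ = −((-0.25443) + (-0.16880) + (-0.34657) + (-0.04605) + (-0.04605) + (-0.34657) + (-0.04605) + (-0.10520) + (-0.04605)) = 1.40579.
With S = 9 species, ln S = 2.19722, so J = 1.40579/2.19722 = 0.63980, i.e. 0.640 to 3 decimal places.

0.640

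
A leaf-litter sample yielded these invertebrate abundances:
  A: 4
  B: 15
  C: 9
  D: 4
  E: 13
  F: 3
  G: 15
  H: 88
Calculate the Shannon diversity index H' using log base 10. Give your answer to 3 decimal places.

Total N = 4+15+9+4+13+3+15+88 = 151, so the proportions are 0.02649, 0.09934, 0.0596, 0.02649, 0.08609, 0.01987, 0.09934, 0.58278 (working shown to 5 dp, full precision carried).
Each pᵢ log₁₀ pᵢ term: 0.02649×(-1.57692)=-0.04177, 0.09934×(-1.00289)=-0.09962, 0.0596×(-1.22473)=-0.07300, 0.02649×(-1.57692)=-0.04177, 0.08609×(-1.06503)=-0.09169, 0.01987×(-1.70186)=-0.03381, 0.09934×(-1.00289)=-0.09962, 0.58278×(-0.23449)=-0.13666.
Sum = -0.61795, so H' = 0.618.

0.618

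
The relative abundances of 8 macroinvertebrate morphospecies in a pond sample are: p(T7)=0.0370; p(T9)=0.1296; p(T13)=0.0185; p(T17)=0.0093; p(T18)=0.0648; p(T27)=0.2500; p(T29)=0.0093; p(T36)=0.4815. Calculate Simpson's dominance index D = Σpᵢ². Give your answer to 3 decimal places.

0.317

D = 0.037² + 0.1296² + 0.0185² + 0.0093² + 0.0648² + 0.25² + 0.0093² + 0.4815² = 0.00137 + 0.01680 + 0.00034 + 0.00009 + 0.00420 + 0.06250 + 0.00009 + 0.23184 = 0.31722 (working shown to 5 dp, full precision carried).
To 3 decimal places, D = 0.317.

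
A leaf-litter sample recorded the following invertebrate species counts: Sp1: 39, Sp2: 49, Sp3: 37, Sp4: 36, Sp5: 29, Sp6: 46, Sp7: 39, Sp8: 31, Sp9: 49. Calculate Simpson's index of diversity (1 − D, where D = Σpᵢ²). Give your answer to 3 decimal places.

Total N = 39+49+37+36+29+46+39+31+49 = 355, so the proportions are 0.10986, 0.13803, 0.10423, 0.10141, 0.08169, 0.12958, 0.10986, 0.08732, 0.13803 (working shown to 5 dp, full precision carried).
D = 0.10986² + 0.13803² + 0.10423² + 0.10141² + 0.08169² + 0.12958² + 0.10986² + 0.08732² + 0.13803² = 0.01207 + 0.01905 + 0.01086 + 0.01028 + 0.00667 + 0.01679 + 0.01207 + 0.00763 + 0.01905 = 0.11448.
So 1 − D = 0.88552, i.e. 0.886 to 3 decimal places.

0.886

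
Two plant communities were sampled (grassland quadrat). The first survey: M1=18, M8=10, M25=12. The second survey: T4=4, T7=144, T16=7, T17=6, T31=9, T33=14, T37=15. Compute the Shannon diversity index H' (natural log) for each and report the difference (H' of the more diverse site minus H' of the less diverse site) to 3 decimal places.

0.010

The first survey: N=40, proportions 0.45, 0.25, 0.3, giving H' = 1.06709 (working shown to 5 dp, full precision carried).
The second survey: N=199, proportions 0.0201, 0.72362, 0.03518, 0.03015, 0.04523, 0.07035, 0.07538, giving H' = 1.05756.
Difference = |1.06709 − 1.05756| = 0.00953, i.e. 0.010 to 3 decimal places.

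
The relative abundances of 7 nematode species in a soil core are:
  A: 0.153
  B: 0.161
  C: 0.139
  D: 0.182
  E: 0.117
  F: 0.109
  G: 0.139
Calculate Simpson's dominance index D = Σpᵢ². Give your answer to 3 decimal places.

0.147

D = 0.153² + 0.161² + 0.139² + 0.182² + 0.117² + 0.109² + 0.139² = 0.02341 + 0.02592 + 0.01932 + 0.03312 + 0.01369 + 0.01188 + 0.01932 = 0.14667 (working shown to 5 dp, full precision carried).
To 3 decimal places, D = 0.147.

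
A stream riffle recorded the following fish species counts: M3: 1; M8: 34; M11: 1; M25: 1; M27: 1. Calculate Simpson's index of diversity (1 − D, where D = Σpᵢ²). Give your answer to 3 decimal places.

0.197

Total N = 1+34+1+1+1 = 38, so the proportions are 0.02632, 0.89474, 0.02632, 0.02632, 0.02632 (working shown to 5 dp, full precision carried).
D = 0.02632² + 0.89474² + 0.02632² + 0.02632² + 0.02632² = 0.00069 + 0.80055 + 0.00069 + 0.00069 + 0.00069 = 0.80332.
So 1 − D = 0.19668, i.e. 0.197 to 3 decimal places.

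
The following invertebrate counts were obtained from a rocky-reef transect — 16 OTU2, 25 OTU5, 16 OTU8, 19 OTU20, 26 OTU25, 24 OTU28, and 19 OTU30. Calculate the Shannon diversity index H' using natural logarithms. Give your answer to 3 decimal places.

Total N = 16+25+16+19+26+24+19 = 145, so the proportions are 0.11034, 0.17241, 0.11034, 0.13103, 0.17931, 0.16552, 0.13103 (working shown to 5 dp, full precision carried).
Each pᵢ ln pᵢ term: 0.11034×(-2.20415)=-0.24322, 0.17241×(-1.75786)=-0.30308, 0.11034×(-2.20415)=-0.24322, 0.13103×(-2.03229)=-0.26630, 0.17931×(-1.71864)=-0.30817, 0.16552×(-1.79868)=-0.29771, 0.13103×(-2.03229)=-0.26630.
Sum = -1.92799, so H' = 1.928.

1.928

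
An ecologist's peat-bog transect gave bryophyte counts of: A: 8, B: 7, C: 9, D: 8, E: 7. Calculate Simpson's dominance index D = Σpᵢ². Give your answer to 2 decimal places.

Total N = 8+7+9+8+7 = 39, so the proportions are 0.2051, 0.1795, 0.2308, 0.2051, 0.1795 (working shown to 4 dp, full precision carried).
D = 0.2051² + 0.1795² + 0.2308² + 0.2051² + 0.1795² = 0.0421 + 0.0322 + 0.0533 + 0.0421 + 0.0322 = 0.2018.
To 2 decimal places, D = 0.20.

0.20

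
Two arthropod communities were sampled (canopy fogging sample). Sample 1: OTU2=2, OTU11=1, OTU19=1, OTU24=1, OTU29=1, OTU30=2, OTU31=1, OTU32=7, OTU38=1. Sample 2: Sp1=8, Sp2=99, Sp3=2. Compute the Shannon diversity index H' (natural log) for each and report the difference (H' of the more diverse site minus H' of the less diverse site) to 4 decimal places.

1.5164

Sample 1: N=17, proportions 0.117647, 0.058824, 0.058824, 0.058824, 0.058824, 0.117647, 0.058824, 0.411765, 0.058824, giving H' = 1.868863 (working shown to 6 dp, full precision carried).
Sample 2: N=109, proportions 0.073394, 0.908257, 0.018349, giving H' = 0.352461.
Difference = |1.868863 − 0.352461| = 1.516402, i.e. 1.5164 to 4 decimal places.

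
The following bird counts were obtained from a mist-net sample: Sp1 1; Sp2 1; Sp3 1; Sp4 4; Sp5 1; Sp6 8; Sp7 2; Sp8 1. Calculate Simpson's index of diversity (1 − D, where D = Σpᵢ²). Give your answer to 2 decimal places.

0.75

Total N = 1+1+1+4+1+8+2+1 = 19, so the proportions are 0.0526, 0.0526, 0.0526, 0.2105, 0.0526, 0.4211, 0.1053, 0.0526 (working shown to 4 dp, full precision carried).
D = 0.0526² + 0.0526² + 0.0526² + 0.2105² + 0.0526² + 0.4211² + 0.1053² + 0.0526² = 0.0028 + 0.0028 + 0.0028 + 0.0443 + 0.0028 + 0.1773 + 0.0111 + 0.0028 = 0.2465.
So 1 − D = 0.7535, i.e. 0.75 to 2 decimal places.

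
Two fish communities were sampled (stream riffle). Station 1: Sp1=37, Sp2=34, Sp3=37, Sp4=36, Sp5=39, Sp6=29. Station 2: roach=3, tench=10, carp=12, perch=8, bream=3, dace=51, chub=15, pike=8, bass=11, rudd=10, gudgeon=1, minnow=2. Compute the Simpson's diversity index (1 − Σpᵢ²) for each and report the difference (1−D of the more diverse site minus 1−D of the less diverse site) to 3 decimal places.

Station 1: N=212, proportions 0.17453, 0.16038, 0.17453, 0.16981, 0.18396, 0.13679, giving 1−D = 0.83197 (working shown to 5 dp, full precision carried).
Station 2: N=134, proportions 0.02239, 0.07463, 0.08955, 0.0597, 0.02239, 0.3806, 0.11194, 0.0597, 0.08209, 0.07463, 0.00746, 0.01493, giving 1−D = 0.80831.
Difference = |0.83197 − 0.80831| = 0.02366, i.e. 0.024 to 3 decimal places.

0.024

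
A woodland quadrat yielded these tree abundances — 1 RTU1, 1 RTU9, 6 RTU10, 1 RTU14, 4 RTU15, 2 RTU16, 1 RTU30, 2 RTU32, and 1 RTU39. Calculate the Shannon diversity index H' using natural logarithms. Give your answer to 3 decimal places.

1.941

Total N = 1+1+6+1+4+2+1+2+1 = 19, so the proportions are 0.05263, 0.05263, 0.31579, 0.05263, 0.21053, 0.10526, 0.05263, 0.10526, 0.05263 (working shown to 5 dp, full precision carried).
Each pᵢ ln pᵢ term: 0.05263×(-2.94444)=-0.15497, 0.05263×(-2.94444)=-0.15497, 0.31579×(-1.15268)=-0.36400, 0.05263×(-2.94444)=-0.15497, 0.21053×(-1.55814)=-0.32803, 0.10526×(-2.25129)=-0.23698, 0.05263×(-2.94444)=-0.15497, 0.10526×(-2.25129)=-0.23698, 0.05263×(-2.94444)=-0.15497.
Sum = -1.94084, so H' = 1.941.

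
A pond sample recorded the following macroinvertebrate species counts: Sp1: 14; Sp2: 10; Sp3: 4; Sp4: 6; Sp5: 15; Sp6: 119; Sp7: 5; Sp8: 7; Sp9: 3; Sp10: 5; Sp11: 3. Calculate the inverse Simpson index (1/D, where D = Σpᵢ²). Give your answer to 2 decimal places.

2.46

Total N = 14+10+4+6+15+119+5+7+3+5+3 = 191, so the proportions are 0.0733, 0.05236, 0.02094, 0.03141, 0.07853, 0.62304, 0.02618, 0.03665, 0.01571, 0.02618, 0.01571 (working shown to 5 dp, full precision carried).
D = 0.0733² + 0.05236² + 0.02094² + 0.03141² + 0.07853² + 0.62304² + 0.02618² + 0.03665² + 0.01571² + 0.02618² + 0.01571² = 0.00537 + 0.00274 + 0.00044 + 0.00099 + 0.00617 + 0.38817 + 0.00069 + 0.00134 + 0.00025 + 0.00069 + 0.00025 = 0.40709.
So 1/D = 2.4565, i.e. 2.46 to 2 decimal places.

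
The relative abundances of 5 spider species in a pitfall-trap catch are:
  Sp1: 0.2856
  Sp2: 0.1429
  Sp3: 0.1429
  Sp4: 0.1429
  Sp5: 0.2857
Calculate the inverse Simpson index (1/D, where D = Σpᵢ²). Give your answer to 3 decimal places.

D = 0.2856² + 0.1429² + 0.1429² + 0.1429² + 0.2857² = 0.0815674 + 0.0204204 + 0.0204204 + 0.0204204 + 0.0816245 = 0.2244531 (working shown to 7 dp, full precision carried).
So 1/D = 4.45527, i.e. 4.455 to 3 decimal places.

4.455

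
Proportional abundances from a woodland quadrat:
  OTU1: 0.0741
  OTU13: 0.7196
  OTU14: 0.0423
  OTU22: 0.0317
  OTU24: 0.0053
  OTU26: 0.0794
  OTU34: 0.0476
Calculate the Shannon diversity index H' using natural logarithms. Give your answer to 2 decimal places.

Each pᵢ ln pᵢ term (working shown to 4 dp, full precision carried): 0.0741×(-2.6023)=-0.1928, 0.7196×(-0.3291)=-0.2368, 0.0423×(-3.1630)=-0.1338, 0.0317×(-3.4514)=-0.1094, 0.0053×(-5.2400)=-0.0278, 0.0794×(-2.5333)=-0.2011, 0.0476×(-3.0449)=-0.1449.
Sum = -1.0467, so H' = 1.05.

1.05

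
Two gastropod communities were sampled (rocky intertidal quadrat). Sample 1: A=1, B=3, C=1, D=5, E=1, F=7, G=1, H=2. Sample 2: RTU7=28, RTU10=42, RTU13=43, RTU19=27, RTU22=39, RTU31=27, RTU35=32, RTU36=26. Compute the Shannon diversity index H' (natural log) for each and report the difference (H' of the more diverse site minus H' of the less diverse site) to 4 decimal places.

Sample 1: N=21, proportions 0.047619, 0.142857, 0.047619, 0.238095, 0.047619, 0.333333, 0.047619, 0.095238, giving H' = 1.789728 (working shown to 6 dp, full precision carried).
Sample 2: N=264, proportions 0.106061, 0.159091, 0.162879, 0.102273, 0.147727, 0.102273, 0.121212, 0.098485, giving H' = 2.058966.
Difference = |1.789728 − 2.058966| = 0.269238, i.e. 0.2692 to 4 decimal places.

0.2692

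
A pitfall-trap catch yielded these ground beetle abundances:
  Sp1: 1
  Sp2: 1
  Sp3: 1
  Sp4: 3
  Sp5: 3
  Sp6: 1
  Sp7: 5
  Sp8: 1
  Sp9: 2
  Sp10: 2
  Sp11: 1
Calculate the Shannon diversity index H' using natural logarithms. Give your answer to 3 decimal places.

Total N = 1+1+1+3+3+1+5+1+2+2+1 = 21, so the proportions are 0.04762, 0.04762, 0.04762, 0.14286, 0.14286, 0.04762, 0.2381, 0.04762, 0.09524, 0.09524, 0.04762 (working shown to 5 dp, full precision carried).
Each pᵢ ln pᵢ term: 0.04762×(-3.04452)=-0.14498, 0.04762×(-3.04452)=-0.14498, 0.04762×(-3.04452)=-0.14498, 0.14286×(-1.94591)=-0.27799, 0.14286×(-1.94591)=-0.27799, 0.04762×(-3.04452)=-0.14498, 0.2381×(-1.43508)=-0.34169, 0.04762×(-3.04452)=-0.14498, 0.09524×(-2.35138)=-0.22394, 0.09524×(-2.35138)=-0.22394, 0.04762×(-3.04452)=-0.14498.
Sum = -2.21541, so H' = 2.215.

2.215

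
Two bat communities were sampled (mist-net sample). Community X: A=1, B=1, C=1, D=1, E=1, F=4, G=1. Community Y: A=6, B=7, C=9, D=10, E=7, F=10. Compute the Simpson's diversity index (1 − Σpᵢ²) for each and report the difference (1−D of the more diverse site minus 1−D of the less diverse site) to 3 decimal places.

0.047

Community X: N=10, proportions 0.1, 0.1, 0.1, 0.1, 0.1, 0.4, 0.1, giving 1−D = 0.78000 (working shown to 5 dp, full precision carried).
Community Y: N=49, proportions 0.12245, 0.14286, 0.18367, 0.20408, 0.14286, 0.20408, giving 1−D = 0.82716.
Difference = |0.78000 − 0.82716| = 0.04716, i.e. 0.047 to 3 decimal places.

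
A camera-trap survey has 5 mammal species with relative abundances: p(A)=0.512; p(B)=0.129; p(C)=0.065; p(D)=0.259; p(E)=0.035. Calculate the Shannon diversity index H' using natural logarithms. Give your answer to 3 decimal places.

Each pᵢ ln pᵢ term (working shown to 5 dp, full precision carried): 0.512×(-0.66943)=-0.34275, 0.129×(-2.04794)=-0.26418, 0.065×(-2.73337)=-0.17767, 0.259×(-1.35093)=-0.34989, 0.035×(-3.35241)=-0.11733.
Sum = -1.25183, so H' = 1.252.

1.252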